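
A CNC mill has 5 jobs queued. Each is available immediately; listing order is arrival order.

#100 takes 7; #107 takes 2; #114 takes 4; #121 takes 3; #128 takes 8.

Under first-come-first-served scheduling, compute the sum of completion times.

FIFO (arrival order): #100 #107 #114 #121 #128.
#100: 0→7
#107: 7→9
#114: 9→13
#121: 13→16
#128: 16→24
Sum = 7+9+13+16+24 = 69.

69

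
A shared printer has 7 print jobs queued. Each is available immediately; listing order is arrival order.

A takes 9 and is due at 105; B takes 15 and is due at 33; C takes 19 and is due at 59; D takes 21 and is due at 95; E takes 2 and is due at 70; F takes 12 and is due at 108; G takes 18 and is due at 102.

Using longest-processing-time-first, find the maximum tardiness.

40

LPT (decreasing processing time): D C G B F A E.
D: 0→21, due 95, tardiness 0
C: 21→40, due 59, tardiness 0
G: 40→58, due 102, tardiness 0
B: 58→73, due 33, tardiness 40
F: 73→85, due 108, tardiness 0
A: 85→94, due 105, tardiness 0
E: 94→96, due 70, tardiness 26
Maximum = 40.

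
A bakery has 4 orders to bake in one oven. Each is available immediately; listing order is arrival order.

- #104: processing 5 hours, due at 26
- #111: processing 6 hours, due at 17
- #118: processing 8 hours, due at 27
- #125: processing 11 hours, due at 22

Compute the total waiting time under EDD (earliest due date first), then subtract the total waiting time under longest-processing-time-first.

-10

EDD (increasing due date): #111 #125 #104 #118.
#111: waits 0, runs 0→6
#125: waits 6, runs 6→17
#104: waits 17, runs 17→22
#118: waits 22, runs 22→30
Sum = 0+6+17+22 = 45.
LPT (decreasing processing time): #125 #118 #111 #104.
#125: waits 0, runs 0→11
#118: waits 11, runs 11→19
#111: waits 19, runs 19→25
#104: waits 25, runs 25→30
Sum = 0+11+19+25 = 55.
Difference = 45 − 55 = -10.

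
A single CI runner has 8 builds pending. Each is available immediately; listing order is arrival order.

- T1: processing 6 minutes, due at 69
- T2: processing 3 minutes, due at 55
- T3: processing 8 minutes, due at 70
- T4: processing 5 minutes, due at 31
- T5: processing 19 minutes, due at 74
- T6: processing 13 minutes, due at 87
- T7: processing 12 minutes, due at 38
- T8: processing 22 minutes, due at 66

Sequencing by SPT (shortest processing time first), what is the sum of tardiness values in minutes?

22

SPT (increasing processing time): T2 T4 T1 T3 T7 T6 T5 T8.
T2: 0→3, due 55, tardiness 0
T4: 3→8, due 31, tardiness 0
T1: 8→14, due 69, tardiness 0
T3: 14→22, due 70, tardiness 0
T7: 22→34, due 38, tardiness 0
T6: 34→47, due 87, tardiness 0
T5: 47→66, due 74, tardiness 0
T8: 66→88, due 66, tardiness 22
Sum = 0+0+0+0+0+0+0+22 = 22.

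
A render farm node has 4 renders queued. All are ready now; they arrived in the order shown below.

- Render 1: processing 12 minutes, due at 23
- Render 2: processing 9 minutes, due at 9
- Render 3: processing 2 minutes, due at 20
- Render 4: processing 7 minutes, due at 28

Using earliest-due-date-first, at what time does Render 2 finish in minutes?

EDD (increasing due date): Render 2 Render 3 Render 1 Render 4.
Render 2: 0→9

9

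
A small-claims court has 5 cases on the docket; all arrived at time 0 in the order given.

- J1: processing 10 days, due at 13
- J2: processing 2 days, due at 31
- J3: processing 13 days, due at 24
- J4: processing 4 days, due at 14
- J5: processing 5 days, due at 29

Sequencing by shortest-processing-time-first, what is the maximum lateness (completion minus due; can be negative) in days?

SPT (increasing processing time): J2 J4 J5 J1 J3.
J2: 0→2, due 31, lateness -29
J4: 2→6, due 14, lateness -8
J5: 6→11, due 29, lateness -18
J1: 11→21, due 13, lateness 8
J3: 21→34, due 24, lateness 10
Maximum = 10.

10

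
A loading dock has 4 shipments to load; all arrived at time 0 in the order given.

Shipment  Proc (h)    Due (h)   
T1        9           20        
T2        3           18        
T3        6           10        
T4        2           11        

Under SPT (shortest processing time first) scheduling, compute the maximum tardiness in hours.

SPT (increasing processing time): T4 T2 T3 T1.
T4: 0→2, due 11, tardiness 0
T2: 2→5, due 18, tardiness 0
T3: 5→11, due 10, tardiness 1
T1: 11→20, due 20, tardiness 0
Maximum = 1.

1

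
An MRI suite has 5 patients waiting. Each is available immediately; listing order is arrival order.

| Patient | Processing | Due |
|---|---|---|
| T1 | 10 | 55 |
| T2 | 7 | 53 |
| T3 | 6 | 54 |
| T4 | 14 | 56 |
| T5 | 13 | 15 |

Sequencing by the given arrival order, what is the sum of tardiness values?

FIFO (arrival order): T1 T2 T3 T4 T5.
T1: 0→10, due 55, tardiness 0
T2: 10→17, due 53, tardiness 0
T3: 17→23, due 54, tardiness 0
T4: 23→37, due 56, tardiness 0
T5: 37→50, due 15, tardiness 35
Sum = 0+0+0+0+35 = 35.

35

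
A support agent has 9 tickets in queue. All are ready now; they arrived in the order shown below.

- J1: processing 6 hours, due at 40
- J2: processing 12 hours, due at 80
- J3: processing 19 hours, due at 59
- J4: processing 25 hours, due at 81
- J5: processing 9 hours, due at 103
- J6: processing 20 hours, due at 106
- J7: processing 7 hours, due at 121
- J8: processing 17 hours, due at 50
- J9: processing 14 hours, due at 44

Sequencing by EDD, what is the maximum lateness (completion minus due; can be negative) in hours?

EDD (increasing due date): J1 J9 J8 J3 J2 J4 J5 J6 J7.
J1: 0→6, due 40, lateness -34
J9: 6→20, due 44, lateness -24
J8: 20→37, due 50, lateness -13
J3: 37→56, due 59, lateness -3
J2: 56→68, due 80, lateness -12
J4: 68→93, due 81, lateness 12
J5: 93→102, due 103, lateness -1
J6: 102→122, due 106, lateness 16
J7: 122→129, due 121, lateness 8
Maximum = 16.

16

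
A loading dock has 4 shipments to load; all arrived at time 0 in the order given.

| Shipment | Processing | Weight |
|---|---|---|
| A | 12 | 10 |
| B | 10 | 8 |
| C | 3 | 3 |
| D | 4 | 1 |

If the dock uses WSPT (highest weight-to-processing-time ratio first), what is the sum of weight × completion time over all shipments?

WSPT (decreasing weight/processing-time ratio): C A B D.
C: finishes 3, weight 3, w·C = 9
A: finishes 15, weight 10, w·C = 150
B: finishes 25, weight 8, w·C = 200
D: finishes 29, weight 1, w·C = 29
Sum = 9+150+200+29 = 388.

388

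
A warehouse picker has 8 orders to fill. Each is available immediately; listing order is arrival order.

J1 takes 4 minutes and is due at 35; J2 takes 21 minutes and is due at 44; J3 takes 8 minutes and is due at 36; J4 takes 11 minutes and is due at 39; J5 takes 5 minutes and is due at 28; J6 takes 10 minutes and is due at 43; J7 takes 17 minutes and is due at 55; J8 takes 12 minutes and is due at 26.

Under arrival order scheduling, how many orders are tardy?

FIFO (arrival order): J1 J2 J3 J4 J5 J6 J7 J8.
J1: 0→4, due 35, tardiness 0
J2: 4→25, due 44, tardiness 0
J3: 25→33, due 36, tardiness 0
J4: 33→44, due 39, tardiness 5
J5: 44→49, due 28, tardiness 21
J6: 49→59, due 43, tardiness 16
J7: 59→76, due 55, tardiness 21
J8: 76→88, due 26, tardiness 62
Late orders: 5.

5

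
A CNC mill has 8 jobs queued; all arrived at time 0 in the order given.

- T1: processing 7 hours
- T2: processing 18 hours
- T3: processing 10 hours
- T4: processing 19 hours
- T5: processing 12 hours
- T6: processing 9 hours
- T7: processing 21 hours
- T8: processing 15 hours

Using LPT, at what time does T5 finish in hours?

85

LPT (decreasing processing time): T7 T4 T2 T8 T5 T3 T6 T1.
T7: 0→21
T4: 21→40
T2: 40→58
T8: 58→73
T5: 73→85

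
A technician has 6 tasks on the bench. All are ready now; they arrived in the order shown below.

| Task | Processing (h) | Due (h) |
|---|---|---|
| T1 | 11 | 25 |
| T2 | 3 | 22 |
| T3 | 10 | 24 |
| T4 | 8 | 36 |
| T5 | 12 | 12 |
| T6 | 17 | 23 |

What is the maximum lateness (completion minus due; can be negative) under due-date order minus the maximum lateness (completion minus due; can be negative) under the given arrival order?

EDD (increasing due date): T5 T2 T6 T3 T1 T4.
T5: 0→12, due 12, lateness 0
T2: 12→15, due 22, lateness -7
T6: 15→32, due 23, lateness 9
T3: 32→42, due 24, lateness 18
T1: 42→53, due 25, lateness 28
T4: 53→61, due 36, lateness 25
Maximum = 28.
FIFO (arrival order): T1 T2 T3 T4 T5 T6.
T1: 0→11, due 25, lateness -14
T2: 11→14, due 22, lateness -8
T3: 14→24, due 24, lateness 0
T4: 24→32, due 36, lateness -4
T5: 32→44, due 12, lateness 32
T6: 44→61, due 23, lateness 38
Maximum = 38.
Difference = 28 − 38 = -10.

-10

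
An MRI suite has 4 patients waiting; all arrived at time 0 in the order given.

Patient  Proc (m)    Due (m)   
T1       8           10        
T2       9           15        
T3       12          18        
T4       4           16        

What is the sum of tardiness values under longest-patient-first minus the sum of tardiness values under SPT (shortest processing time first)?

LPT (decreasing processing time): T3 T2 T1 T4.
T3: 0→12, due 18, tardiness 0
T2: 12→21, due 15, tardiness 6
T1: 21→29, due 10, tardiness 19
T4: 29→33, due 16, tardiness 17
Sum = 0+6+19+17 = 42.
SPT (increasing processing time): T4 T1 T2 T3.
T4: 0→4, due 16, tardiness 0
T1: 4→12, due 10, tardiness 2
T2: 12→21, due 15, tardiness 6
T3: 21→33, due 18, tardiness 15
Sum = 0+2+6+15 = 23.
Difference = 42 − 23 = 19.

19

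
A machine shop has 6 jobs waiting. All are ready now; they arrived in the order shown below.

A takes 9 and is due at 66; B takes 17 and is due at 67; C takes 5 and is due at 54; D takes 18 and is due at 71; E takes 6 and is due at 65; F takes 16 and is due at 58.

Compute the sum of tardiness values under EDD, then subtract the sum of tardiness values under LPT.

-18

EDD (increasing due date): C F E A B D.
C: 0→5, due 54, tardiness 0
F: 5→21, due 58, tardiness 0
E: 21→27, due 65, tardiness 0
A: 27→36, due 66, tardiness 0
B: 36→53, due 67, tardiness 0
D: 53→71, due 71, tardiness 0
Sum = 0+0+0+0+0+0 = 0.
LPT (decreasing processing time): D B F A E C.
D: 0→18, due 71, tardiness 0
B: 18→35, due 67, tardiness 0
F: 35→51, due 58, tardiness 0
A: 51→60, due 66, tardiness 0
E: 60→66, due 65, tardiness 1
C: 66→71, due 54, tardiness 17
Sum = 0+0+0+0+1+17 = 18.
Difference = 0 − 18 = -18.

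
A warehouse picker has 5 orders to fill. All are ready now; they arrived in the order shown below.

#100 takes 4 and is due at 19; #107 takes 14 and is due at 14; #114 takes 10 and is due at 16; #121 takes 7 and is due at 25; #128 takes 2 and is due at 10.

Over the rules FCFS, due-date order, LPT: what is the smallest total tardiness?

FIFO (arrival order): #100 #107 #114 #121 #128.
#100: 0→4, due 19, tardiness 0
#107: 4→18, due 14, tardiness 4
#114: 18→28, due 16, tardiness 12
#121: 28→35, due 25, tardiness 10
#128: 35→37, due 10, tardiness 27
Sum = 0+4+12+10+27 = 53.
EDD (increasing due date): #128 #107 #114 #100 #121.
#128: 0→2, due 10, tardiness 0
#107: 2→16, due 14, tardiness 2
#114: 16→26, due 16, tardiness 10
#100: 26→30, due 19, tardiness 11
#121: 30→37, due 25, tardiness 12
Sum = 0+2+10+11+12 = 35.
LPT (decreasing processing time): #107 #114 #121 #100 #128.
#107: 0→14, due 14, tardiness 0
#114: 14→24, due 16, tardiness 8
#121: 24→31, due 25, tardiness 6
#100: 31→35, due 19, tardiness 16
#128: 35→37, due 10, tardiness 27
Sum = 0+8+6+16+27 = 57.
FIFO 53, EDD 35, LPT 57 → minimum 35.

35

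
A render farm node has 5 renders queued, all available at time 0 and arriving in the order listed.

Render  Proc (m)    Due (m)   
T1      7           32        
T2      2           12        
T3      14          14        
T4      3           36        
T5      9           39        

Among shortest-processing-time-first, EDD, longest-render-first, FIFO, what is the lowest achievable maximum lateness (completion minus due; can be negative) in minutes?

SPT (increasing processing time): T2 T4 T1 T5 T3.
T2: 0→2, due 12, lateness -10
T4: 2→5, due 36, lateness -31
T1: 5→12, due 32, lateness -20
T5: 12→21, due 39, lateness -18
T3: 21→35, due 14, lateness 21
Maximum = 21.
EDD (increasing due date): T2 T3 T1 T4 T5.
T2: 0→2, due 12, lateness -10
T3: 2→16, due 14, lateness 2
T1: 16→23, due 32, lateness -9
T4: 23→26, due 36, lateness -10
T5: 26→35, due 39, lateness -4
Maximum = 2.
LPT (decreasing processing time): T3 T5 T1 T4 T2.
T3: 0→14, due 14, lateness 0
T5: 14→23, due 39, lateness -16
T1: 23→30, due 32, lateness -2
T4: 30→33, due 36, lateness -3
T2: 33→35, due 12, lateness 23
Maximum = 23.
FIFO (arrival order): T1 T2 T3 T4 T5.
T1: 0→7, due 32, lateness -25
T2: 7→9, due 12, lateness -3
T3: 9→23, due 14, lateness 9
T4: 23→26, due 36, lateness -10
T5: 26→35, due 39, lateness -4
Maximum = 9.
SPT 21, EDD 2, LPT 23, FIFO 9 → minimum 2.

2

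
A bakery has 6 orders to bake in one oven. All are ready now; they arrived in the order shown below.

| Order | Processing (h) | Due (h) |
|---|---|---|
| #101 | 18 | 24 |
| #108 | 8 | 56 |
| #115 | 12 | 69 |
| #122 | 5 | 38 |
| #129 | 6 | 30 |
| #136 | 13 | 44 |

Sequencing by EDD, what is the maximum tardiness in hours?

0

EDD (increasing due date): #101 #129 #122 #136 #108 #115.
#101: 0→18, due 24, tardiness 0
#129: 18→24, due 30, tardiness 0
#122: 24→29, due 38, tardiness 0
#136: 29→42, due 44, tardiness 0
#108: 42→50, due 56, tardiness 0
#115: 50→62, due 69, tardiness 0
Maximum = 0.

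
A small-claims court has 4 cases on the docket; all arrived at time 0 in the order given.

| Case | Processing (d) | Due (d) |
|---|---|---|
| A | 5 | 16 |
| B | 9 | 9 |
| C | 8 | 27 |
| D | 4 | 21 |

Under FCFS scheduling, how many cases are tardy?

FIFO (arrival order): A B C D.
A: 0→5, due 16, tardiness 0
B: 5→14, due 9, tardiness 5
C: 14→22, due 27, tardiness 0
D: 22→26, due 21, tardiness 5
Late cases: 2.

2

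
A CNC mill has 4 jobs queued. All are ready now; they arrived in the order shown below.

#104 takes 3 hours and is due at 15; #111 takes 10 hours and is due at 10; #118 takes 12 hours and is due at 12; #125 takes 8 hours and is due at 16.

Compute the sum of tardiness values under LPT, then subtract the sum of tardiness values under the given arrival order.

LPT (decreasing processing time): #118 #111 #125 #104.
#118: 0→12, due 12, tardiness 0
#111: 12→22, due 10, tardiness 12
#125: 22→30, due 16, tardiness 14
#104: 30→33, due 15, tardiness 18
Sum = 0+12+14+18 = 44.
FIFO (arrival order): #104 #111 #118 #125.
#104: 0→3, due 15, tardiness 0
#111: 3→13, due 10, tardiness 3
#118: 13→25, due 12, tardiness 13
#125: 25→33, due 16, tardiness 17
Sum = 0+3+13+17 = 33.
Difference = 44 − 33 = 11.

11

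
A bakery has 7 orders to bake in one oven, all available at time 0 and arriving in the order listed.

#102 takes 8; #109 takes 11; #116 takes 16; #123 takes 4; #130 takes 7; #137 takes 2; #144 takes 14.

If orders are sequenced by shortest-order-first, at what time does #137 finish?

SPT (increasing processing time): #137 #123 #130 #102 #109 #144 #116.
#137: 0→2

2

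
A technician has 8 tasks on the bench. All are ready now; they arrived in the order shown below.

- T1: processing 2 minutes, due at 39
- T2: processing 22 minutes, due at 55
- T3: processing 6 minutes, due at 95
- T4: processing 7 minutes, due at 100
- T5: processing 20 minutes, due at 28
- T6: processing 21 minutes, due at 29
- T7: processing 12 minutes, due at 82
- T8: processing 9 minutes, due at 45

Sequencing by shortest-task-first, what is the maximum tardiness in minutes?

48

SPT (increasing processing time): T1 T3 T4 T8 T7 T5 T6 T2.
T1: 0→2, due 39, tardiness 0
T3: 2→8, due 95, tardiness 0
T4: 8→15, due 100, tardiness 0
T8: 15→24, due 45, tardiness 0
T7: 24→36, due 82, tardiness 0
T5: 36→56, due 28, tardiness 28
T6: 56→77, due 29, tardiness 48
T2: 77→99, due 55, tardiness 44
Maximum = 48.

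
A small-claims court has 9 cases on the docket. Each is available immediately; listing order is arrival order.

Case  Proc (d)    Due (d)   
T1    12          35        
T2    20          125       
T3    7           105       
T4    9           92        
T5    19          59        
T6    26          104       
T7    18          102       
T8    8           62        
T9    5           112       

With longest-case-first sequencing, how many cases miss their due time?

LPT (decreasing processing time): T6 T2 T5 T7 T1 T4 T8 T3 T9.
T6: 0→26, due 104, tardiness 0
T2: 26→46, due 125, tardiness 0
T5: 46→65, due 59, tardiness 6
T7: 65→83, due 102, tardiness 0
T1: 83→95, due 35, tardiness 60
T4: 95→104, due 92, tardiness 12
T8: 104→112, due 62, tardiness 50
T3: 112→119, due 105, tardiness 14
T9: 119→124, due 112, tardiness 12
Late cases: 6.

6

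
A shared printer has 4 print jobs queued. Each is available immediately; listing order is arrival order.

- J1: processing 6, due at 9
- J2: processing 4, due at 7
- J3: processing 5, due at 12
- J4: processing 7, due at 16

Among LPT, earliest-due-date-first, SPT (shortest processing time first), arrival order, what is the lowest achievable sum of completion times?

50

LPT (decreasing processing time): J4 J1 J3 J2.
J4: 0→7
J1: 7→13
J3: 13→18
J2: 18→22
Sum = 7+13+18+22 = 60.
EDD (increasing due date): J2 J1 J3 J4.
J2: 0→4
J1: 4→10
J3: 10→15
J4: 15→22
Sum = 4+10+15+22 = 51.
SPT (increasing processing time): J2 J3 J1 J4.
J2: 0→4
J3: 4→9
J1: 9→15
J4: 15→22
Sum = 4+9+15+22 = 50.
FIFO (arrival order): J1 J2 J3 J4.
J1: 0→6
J2: 6→10
J3: 10→15
J4: 15→22
Sum = 6+10+15+22 = 53.
LPT 60, EDD 51, SPT 50, FIFO 53 → minimum 50.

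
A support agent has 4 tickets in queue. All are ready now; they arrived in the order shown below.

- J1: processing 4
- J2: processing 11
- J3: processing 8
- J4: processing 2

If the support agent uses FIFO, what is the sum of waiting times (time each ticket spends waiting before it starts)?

FIFO (arrival order): J1 J2 J3 J4.
J1: waits 0, runs 0→4
J2: waits 4, runs 4→15
J3: waits 15, runs 15→23
J4: waits 23, runs 23→25
Sum = 0+4+15+23 = 42.

42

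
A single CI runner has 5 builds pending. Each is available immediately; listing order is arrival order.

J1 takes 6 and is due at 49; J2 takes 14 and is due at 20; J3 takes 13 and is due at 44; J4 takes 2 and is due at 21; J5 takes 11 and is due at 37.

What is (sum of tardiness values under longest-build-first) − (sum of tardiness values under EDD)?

26

LPT (decreasing processing time): J2 J3 J5 J1 J4.
J2: 0→14, due 20, tardiness 0
J3: 14→27, due 44, tardiness 0
J5: 27→38, due 37, tardiness 1
J1: 38→44, due 49, tardiness 0
J4: 44→46, due 21, tardiness 25
Sum = 0+0+1+0+25 = 26.
EDD (increasing due date): J2 J4 J5 J3 J1.
J2: 0→14, due 20, tardiness 0
J4: 14→16, due 21, tardiness 0
J5: 16→27, due 37, tardiness 0
J3: 27→40, due 44, tardiness 0
J1: 40→46, due 49, tardiness 0
Sum = 0+0+0+0+0 = 0.
Difference = 26 − 0 = 26.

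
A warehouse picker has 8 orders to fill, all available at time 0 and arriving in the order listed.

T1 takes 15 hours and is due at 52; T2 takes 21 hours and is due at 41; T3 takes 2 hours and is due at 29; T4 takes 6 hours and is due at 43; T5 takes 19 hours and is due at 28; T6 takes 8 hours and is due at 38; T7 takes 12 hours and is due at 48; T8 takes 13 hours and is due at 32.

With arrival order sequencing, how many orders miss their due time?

6

FIFO (arrival order): T1 T2 T3 T4 T5 T6 T7 T8.
T1: 0→15, due 52, tardiness 0
T2: 15→36, due 41, tardiness 0
T3: 36→38, due 29, tardiness 9
T4: 38→44, due 43, tardiness 1
T5: 44→63, due 28, tardiness 35
T6: 63→71, due 38, tardiness 33
T7: 71→83, due 48, tardiness 35
T8: 83→96, due 32, tardiness 64
Late orders: 6.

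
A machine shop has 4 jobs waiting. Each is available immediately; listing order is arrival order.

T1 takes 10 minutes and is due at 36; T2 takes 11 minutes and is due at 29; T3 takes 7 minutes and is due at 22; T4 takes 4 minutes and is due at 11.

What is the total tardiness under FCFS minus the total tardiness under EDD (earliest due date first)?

27

FIFO (arrival order): T1 T2 T3 T4.
T1: 0→10, due 36, tardiness 0
T2: 10→21, due 29, tardiness 0
T3: 21→28, due 22, tardiness 6
T4: 28→32, due 11, tardiness 21
Sum = 0+0+6+21 = 27.
EDD (increasing due date): T4 T3 T2 T1.
T4: 0→4, due 11, tardiness 0
T3: 4→11, due 22, tardiness 0
T2: 11→22, due 29, tardiness 0
T1: 22→32, due 36, tardiness 0
Sum = 0+0+0+0 = 0.
Difference = 27 − 0 = 27.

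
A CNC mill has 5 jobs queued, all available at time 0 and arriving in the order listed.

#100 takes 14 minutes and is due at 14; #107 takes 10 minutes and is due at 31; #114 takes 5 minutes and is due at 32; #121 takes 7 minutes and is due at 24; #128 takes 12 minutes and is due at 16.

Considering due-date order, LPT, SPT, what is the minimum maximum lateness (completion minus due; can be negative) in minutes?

EDD (increasing due date): #100 #128 #121 #107 #114.
#100: 0→14, due 14, lateness 0
#128: 14→26, due 16, lateness 10
#121: 26→33, due 24, lateness 9
#107: 33→43, due 31, lateness 12
#114: 43→48, due 32, lateness 16
Maximum = 16.
LPT (decreasing processing time): #100 #128 #107 #121 #114.
#100: 0→14, due 14, lateness 0
#128: 14→26, due 16, lateness 10
#107: 26→36, due 31, lateness 5
#121: 36→43, due 24, lateness 19
#114: 43→48, due 32, lateness 16
Maximum = 19.
SPT (increasing processing time): #114 #121 #107 #128 #100.
#114: 0→5, due 32, lateness -27
#121: 5→12, due 24, lateness -12
#107: 12→22, due 31, lateness -9
#128: 22→34, due 16, lateness 18
#100: 34→48, due 14, lateness 34
Maximum = 34.
EDD 16, LPT 19, SPT 34 → minimum 16.

16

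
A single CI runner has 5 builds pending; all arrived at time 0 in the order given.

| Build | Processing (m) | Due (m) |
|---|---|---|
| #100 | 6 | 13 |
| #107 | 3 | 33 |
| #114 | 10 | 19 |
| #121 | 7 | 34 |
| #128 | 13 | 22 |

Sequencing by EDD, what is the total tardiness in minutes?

EDD (increasing due date): #100 #114 #128 #107 #121.
#100: 0→6, due 13, tardiness 0
#114: 6→16, due 19, tardiness 0
#128: 16→29, due 22, tardiness 7
#107: 29→32, due 33, tardiness 0
#121: 32→39, due 34, tardiness 5
Sum = 0+0+7+0+5 = 12.

12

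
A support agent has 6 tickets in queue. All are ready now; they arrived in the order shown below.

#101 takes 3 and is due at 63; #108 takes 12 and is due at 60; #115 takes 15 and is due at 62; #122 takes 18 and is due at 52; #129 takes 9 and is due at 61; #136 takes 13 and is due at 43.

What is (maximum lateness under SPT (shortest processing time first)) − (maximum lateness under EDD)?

SPT (increasing processing time): #101 #129 #108 #136 #115 #122.
#101: 0→3, due 63, lateness -60
#129: 3→12, due 61, lateness -49
#108: 12→24, due 60, lateness -36
#136: 24→37, due 43, lateness -6
#115: 37→52, due 62, lateness -10
#122: 52→70, due 52, lateness 18
Maximum = 18.
EDD (increasing due date): #136 #122 #108 #129 #115 #101.
#136: 0→13, due 43, lateness -30
#122: 13→31, due 52, lateness -21
#108: 31→43, due 60, lateness -17
#129: 43→52, due 61, lateness -9
#115: 52→67, due 62, lateness 5
#101: 67→70, due 63, lateness 7
Maximum = 7.
Difference = 18 − 7 = 11.

11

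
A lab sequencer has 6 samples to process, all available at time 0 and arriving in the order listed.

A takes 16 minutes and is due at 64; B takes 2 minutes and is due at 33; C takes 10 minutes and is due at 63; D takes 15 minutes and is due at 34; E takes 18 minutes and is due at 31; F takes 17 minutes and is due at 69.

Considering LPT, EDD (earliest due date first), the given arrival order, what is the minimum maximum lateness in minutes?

LPT (decreasing processing time): E F A D C B.
E: 0→18, due 31, lateness -13
F: 18→35, due 69, lateness -34
A: 35→51, due 64, lateness -13
D: 51→66, due 34, lateness 32
C: 66→76, due 63, lateness 13
B: 76→78, due 33, lateness 45
Maximum = 45.
EDD (increasing due date): E B D C A F.
E: 0→18, due 31, lateness -13
B: 18→20, due 33, lateness -13
D: 20→35, due 34, lateness 1
C: 35→45, due 63, lateness -18
A: 45→61, due 64, lateness -3
F: 61→78, due 69, lateness 9
Maximum = 9.
FIFO (arrival order): A B C D E F.
A: 0→16, due 64, lateness -48
B: 16→18, due 33, lateness -15
C: 18→28, due 63, lateness -35
D: 28→43, due 34, lateness 9
E: 43→61, due 31, lateness 30
F: 61→78, due 69, lateness 9
Maximum = 30.
LPT 45, EDD 9, FIFO 30 → minimum 9.

9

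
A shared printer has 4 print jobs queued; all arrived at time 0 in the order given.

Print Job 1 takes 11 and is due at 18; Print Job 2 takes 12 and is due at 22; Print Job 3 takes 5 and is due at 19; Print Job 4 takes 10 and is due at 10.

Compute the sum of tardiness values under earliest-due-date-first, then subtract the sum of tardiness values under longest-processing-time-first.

-21

EDD (increasing due date): Print Job 4 Print Job 1 Print Job 3 Print Job 2.
Print Job 4: 0→10, due 10, tardiness 0
Print Job 1: 10→21, due 18, tardiness 3
Print Job 3: 21→26, due 19, tardiness 7
Print Job 2: 26→38, due 22, tardiness 16
Sum = 0+3+7+16 = 26.
LPT (decreasing processing time): Print Job 2 Print Job 1 Print Job 4 Print Job 3.
Print Job 2: 0→12, due 22, tardiness 0
Print Job 1: 12→23, due 18, tardiness 5
Print Job 4: 23→33, due 10, tardiness 23
Print Job 3: 33→38, due 19, tardiness 19
Sum = 0+5+23+19 = 47.
Difference = 26 − 47 = -21.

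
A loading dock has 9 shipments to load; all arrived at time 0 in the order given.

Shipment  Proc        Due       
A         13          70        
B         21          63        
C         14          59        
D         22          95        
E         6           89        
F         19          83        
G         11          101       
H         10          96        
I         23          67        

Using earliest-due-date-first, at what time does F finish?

EDD (increasing due date): C B I A F E D H G.
C: 0→14
B: 14→35
I: 35→58
A: 58→71
F: 71→90

90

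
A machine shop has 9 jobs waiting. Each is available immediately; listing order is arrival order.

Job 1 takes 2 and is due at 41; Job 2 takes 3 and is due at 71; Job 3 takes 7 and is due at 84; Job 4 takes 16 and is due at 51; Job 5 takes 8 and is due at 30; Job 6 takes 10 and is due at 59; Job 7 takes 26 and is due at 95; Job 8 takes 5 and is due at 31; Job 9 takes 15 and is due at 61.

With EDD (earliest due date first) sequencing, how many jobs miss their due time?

0

EDD (increasing due date): Job 5 Job 8 Job 1 Job 4 Job 6 Job 9 Job 2 Job 3 Job 7.
Job 5: 0→8, due 30, tardiness 0
Job 8: 8→13, due 31, tardiness 0
Job 1: 13→15, due 41, tardiness 0
Job 4: 15→31, due 51, tardiness 0
Job 6: 31→41, due 59, tardiness 0
Job 9: 41→56, due 61, tardiness 0
Job 2: 56→59, due 71, tardiness 0
Job 3: 59→66, due 84, tardiness 0
Job 7: 66→92, due 95, tardiness 0
Late jobs: 0.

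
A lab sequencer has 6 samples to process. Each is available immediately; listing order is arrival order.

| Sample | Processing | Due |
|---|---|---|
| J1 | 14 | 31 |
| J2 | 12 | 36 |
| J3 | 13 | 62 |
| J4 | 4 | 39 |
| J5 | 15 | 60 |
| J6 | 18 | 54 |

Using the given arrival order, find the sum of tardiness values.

26

FIFO (arrival order): J1 J2 J3 J4 J5 J6.
J1: 0→14, due 31, tardiness 0
J2: 14→26, due 36, tardiness 0
J3: 26→39, due 62, tardiness 0
J4: 39→43, due 39, tardiness 4
J5: 43→58, due 60, tardiness 0
J6: 58→76, due 54, tardiness 22
Sum = 0+0+0+4+0+22 = 26.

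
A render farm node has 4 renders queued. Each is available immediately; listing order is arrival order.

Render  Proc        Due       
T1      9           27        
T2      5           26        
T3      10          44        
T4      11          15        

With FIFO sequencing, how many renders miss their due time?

1

FIFO (arrival order): T1 T2 T3 T4.
T1: 0→9, due 27, tardiness 0
T2: 9→14, due 26, tardiness 0
T3: 14→24, due 44, tardiness 0
T4: 24→35, due 15, tardiness 20
Late renders: 1.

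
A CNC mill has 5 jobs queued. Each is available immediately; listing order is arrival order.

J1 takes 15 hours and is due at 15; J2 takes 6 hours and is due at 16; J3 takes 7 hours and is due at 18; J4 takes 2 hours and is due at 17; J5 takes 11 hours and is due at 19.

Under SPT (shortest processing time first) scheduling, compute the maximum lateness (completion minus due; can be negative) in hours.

26

SPT (increasing processing time): J4 J2 J3 J5 J1.
J4: 0→2, due 17, lateness -15
J2: 2→8, due 16, lateness -8
J3: 8→15, due 18, lateness -3
J5: 15→26, due 19, lateness 7
J1: 26→41, due 15, lateness 26
Maximum = 26.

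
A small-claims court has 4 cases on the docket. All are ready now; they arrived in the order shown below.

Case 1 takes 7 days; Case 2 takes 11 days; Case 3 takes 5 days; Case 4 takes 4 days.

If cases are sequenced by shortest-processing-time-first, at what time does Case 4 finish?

SPT (increasing processing time): Case 4 Case 3 Case 1 Case 2.
Case 4: 0→4

4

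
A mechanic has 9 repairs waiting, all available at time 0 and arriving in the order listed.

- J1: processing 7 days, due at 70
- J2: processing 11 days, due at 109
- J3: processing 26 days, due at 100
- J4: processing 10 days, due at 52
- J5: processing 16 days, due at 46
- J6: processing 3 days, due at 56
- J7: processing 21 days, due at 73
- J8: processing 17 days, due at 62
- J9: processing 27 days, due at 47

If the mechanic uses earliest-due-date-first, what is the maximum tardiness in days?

29

EDD (increasing due date): J5 J9 J4 J6 J8 J1 J7 J3 J2.
J5: 0→16, due 46, tardiness 0
J9: 16→43, due 47, tardiness 0
J4: 43→53, due 52, tardiness 1
J6: 53→56, due 56, tardiness 0
J8: 56→73, due 62, tardiness 11
J1: 73→80, due 70, tardiness 10
J7: 80→101, due 73, tardiness 28
J3: 101→127, due 100, tardiness 27
J2: 127→138, due 109, tardiness 29
Maximum = 29.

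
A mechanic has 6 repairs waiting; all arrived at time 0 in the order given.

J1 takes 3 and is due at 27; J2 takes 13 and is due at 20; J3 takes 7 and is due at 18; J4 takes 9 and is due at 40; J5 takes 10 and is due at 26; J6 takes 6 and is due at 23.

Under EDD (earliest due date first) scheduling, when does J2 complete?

EDD (increasing due date): J3 J2 J6 J5 J1 J4.
J3: 0→7
J2: 7→20

20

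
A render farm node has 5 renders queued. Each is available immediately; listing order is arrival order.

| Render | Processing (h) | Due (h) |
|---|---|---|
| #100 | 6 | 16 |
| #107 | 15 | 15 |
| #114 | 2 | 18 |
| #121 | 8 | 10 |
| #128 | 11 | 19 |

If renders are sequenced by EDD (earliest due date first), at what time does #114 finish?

EDD (increasing due date): #121 #107 #100 #114 #128.
#121: 0→8
#107: 8→23
#100: 23→29
#114: 29→31

31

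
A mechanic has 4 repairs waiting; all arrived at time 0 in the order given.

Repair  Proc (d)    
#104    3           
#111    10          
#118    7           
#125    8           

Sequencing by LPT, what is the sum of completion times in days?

81

LPT (decreasing processing time): #111 #125 #118 #104.
#111: 0→10
#125: 10→18
#118: 18→25
#104: 25→28
Sum = 10+18+25+28 = 81.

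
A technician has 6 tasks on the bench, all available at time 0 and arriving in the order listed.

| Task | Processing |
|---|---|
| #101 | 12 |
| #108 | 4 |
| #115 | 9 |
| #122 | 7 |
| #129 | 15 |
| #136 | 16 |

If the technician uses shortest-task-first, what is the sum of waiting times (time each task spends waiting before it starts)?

SPT (increasing processing time): #108 #122 #115 #101 #129 #136.
#108: waits 0, runs 0→4
#122: waits 4, runs 4→11
#115: waits 11, runs 11→20
#101: waits 20, runs 20→32
#129: waits 32, runs 32→47
#136: waits 47, runs 47→63
Sum = 0+4+11+20+32+47 = 114.

114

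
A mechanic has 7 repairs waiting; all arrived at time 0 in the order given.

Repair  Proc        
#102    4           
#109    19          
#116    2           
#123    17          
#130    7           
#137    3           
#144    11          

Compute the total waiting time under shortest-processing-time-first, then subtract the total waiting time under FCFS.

-92

SPT (increasing processing time): #116 #137 #102 #130 #144 #123 #109.
#116: waits 0, runs 0→2
#137: waits 2, runs 2→5
#102: waits 5, runs 5→9
#130: waits 9, runs 9→16
#144: waits 16, runs 16→27
#123: waits 27, runs 27→44
#109: waits 44, runs 44→63
Sum = 0+2+5+9+16+27+44 = 103.
FIFO (arrival order): #102 #109 #116 #123 #130 #137 #144.
#102: waits 0, runs 0→4
#109: waits 4, runs 4→23
#116: waits 23, runs 23→25
#123: waits 25, runs 25→42
#130: waits 42, runs 42→49
#137: waits 49, runs 49→52
#144: waits 52, runs 52→63
Sum = 0+4+23+25+42+49+52 = 195.
Difference = 103 − 195 = -92.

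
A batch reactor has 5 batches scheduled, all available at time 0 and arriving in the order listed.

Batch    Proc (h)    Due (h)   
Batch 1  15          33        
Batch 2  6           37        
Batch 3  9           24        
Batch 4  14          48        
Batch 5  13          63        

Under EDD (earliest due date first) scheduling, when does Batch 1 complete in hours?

EDD (increasing due date): Batch 3 Batch 1 Batch 2 Batch 4 Batch 5.
Batch 3: 0→9
Batch 1: 9→24

24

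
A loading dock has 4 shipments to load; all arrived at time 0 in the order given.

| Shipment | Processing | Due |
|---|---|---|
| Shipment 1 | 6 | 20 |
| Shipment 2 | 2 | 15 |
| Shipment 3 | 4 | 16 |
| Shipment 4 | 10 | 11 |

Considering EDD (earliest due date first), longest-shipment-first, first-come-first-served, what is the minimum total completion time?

48

EDD (increasing due date): Shipment 4 Shipment 2 Shipment 3 Shipment 1.
Shipment 4: 0→10
Shipment 2: 10→12
Shipment 3: 12→16
Shipment 1: 16→22
Sum = 10+12+16+22 = 60.
LPT (decreasing processing time): Shipment 4 Shipment 1 Shipment 3 Shipment 2.
Shipment 4: 0→10
Shipment 1: 10→16
Shipment 3: 16→20
Shipment 2: 20→22
Sum = 10+16+20+22 = 68.
FIFO (arrival order): Shipment 1 Shipment 2 Shipment 3 Shipment 4.
Shipment 1: 0→6
Shipment 2: 6→8
Shipment 3: 8→12
Shipment 4: 12→22
Sum = 6+8+12+22 = 48.
EDD 60, LPT 68, FIFO 48 → minimum 48.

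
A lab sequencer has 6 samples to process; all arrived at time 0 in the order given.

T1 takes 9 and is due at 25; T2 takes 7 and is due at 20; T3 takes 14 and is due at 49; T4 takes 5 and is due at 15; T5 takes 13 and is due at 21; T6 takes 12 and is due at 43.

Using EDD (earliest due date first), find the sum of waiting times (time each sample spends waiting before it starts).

122

EDD (increasing due date): T4 T2 T5 T1 T6 T3.
T4: waits 0, runs 0→5
T2: waits 5, runs 5→12
T5: waits 12, runs 12→25
T1: waits 25, runs 25→34
T6: waits 34, runs 34→46
T3: waits 46, runs 46→60
Sum = 0+5+12+25+34+46 = 122.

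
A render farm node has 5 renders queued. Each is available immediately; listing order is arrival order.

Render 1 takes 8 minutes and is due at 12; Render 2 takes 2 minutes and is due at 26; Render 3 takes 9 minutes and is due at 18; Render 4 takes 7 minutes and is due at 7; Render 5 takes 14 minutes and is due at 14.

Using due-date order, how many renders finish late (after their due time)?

4

EDD (increasing due date): Render 4 Render 1 Render 5 Render 3 Render 2.
Render 4: 0→7, due 7, tardiness 0
Render 1: 7→15, due 12, tardiness 3
Render 5: 15→29, due 14, tardiness 15
Render 3: 29→38, due 18, tardiness 20
Render 2: 38→40, due 26, tardiness 14
Late renders: 4.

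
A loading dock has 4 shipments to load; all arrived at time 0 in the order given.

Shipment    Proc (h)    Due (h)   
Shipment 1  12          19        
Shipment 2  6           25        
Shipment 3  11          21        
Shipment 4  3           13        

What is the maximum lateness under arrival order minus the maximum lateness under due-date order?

FIFO (arrival order): Shipment 1 Shipment 2 Shipment 3 Shipment 4.
Shipment 1: 0→12, due 19, lateness -7
Shipment 2: 12→18, due 25, lateness -7
Shipment 3: 18→29, due 21, lateness 8
Shipment 4: 29→32, due 13, lateness 19
Maximum = 19.
EDD (increasing due date): Shipment 4 Shipment 1 Shipment 3 Shipment 2.
Shipment 4: 0→3, due 13, lateness -10
Shipment 1: 3→15, due 19, lateness -4
Shipment 3: 15→26, due 21, lateness 5
Shipment 2: 26→32, due 25, lateness 7
Maximum = 7.
Difference = 19 − 7 = 12.

12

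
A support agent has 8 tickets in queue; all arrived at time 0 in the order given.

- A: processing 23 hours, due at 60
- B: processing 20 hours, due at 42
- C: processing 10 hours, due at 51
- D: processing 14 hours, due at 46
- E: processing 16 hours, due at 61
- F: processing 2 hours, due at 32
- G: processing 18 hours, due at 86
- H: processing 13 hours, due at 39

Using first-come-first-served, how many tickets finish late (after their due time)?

FIFO (arrival order): A B C D E F G H.
A: 0→23, due 60, tardiness 0
B: 23→43, due 42, tardiness 1
C: 43→53, due 51, tardiness 2
D: 53→67, due 46, tardiness 21
E: 67→83, due 61, tardiness 22
F: 83→85, due 32, tardiness 53
G: 85→103, due 86, tardiness 17
H: 103→116, due 39, tardiness 77
Late tickets: 7.

7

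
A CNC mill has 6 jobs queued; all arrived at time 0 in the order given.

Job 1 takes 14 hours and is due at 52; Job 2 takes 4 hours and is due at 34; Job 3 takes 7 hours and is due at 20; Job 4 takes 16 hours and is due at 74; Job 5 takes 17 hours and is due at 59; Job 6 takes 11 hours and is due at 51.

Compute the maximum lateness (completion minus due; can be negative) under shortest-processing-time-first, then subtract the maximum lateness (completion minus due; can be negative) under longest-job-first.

SPT (increasing processing time): Job 2 Job 3 Job 6 Job 1 Job 4 Job 5.
Job 2: 0→4, due 34, lateness -30
Job 3: 4→11, due 20, lateness -9
Job 6: 11→22, due 51, lateness -29
Job 1: 22→36, due 52, lateness -16
Job 4: 36→52, due 74, lateness -22
Job 5: 52→69, due 59, lateness 10
Maximum = 10.
LPT (decreasing processing time): Job 5 Job 4 Job 1 Job 6 Job 3 Job 2.
Job 5: 0→17, due 59, lateness -42
Job 4: 17→33, due 74, lateness -41
Job 1: 33→47, due 52, lateness -5
Job 6: 47→58, due 51, lateness 7
Job 3: 58→65, due 20, lateness 45
Job 2: 65→69, due 34, lateness 35
Maximum = 45.
Difference = 10 − 45 = -35.

-35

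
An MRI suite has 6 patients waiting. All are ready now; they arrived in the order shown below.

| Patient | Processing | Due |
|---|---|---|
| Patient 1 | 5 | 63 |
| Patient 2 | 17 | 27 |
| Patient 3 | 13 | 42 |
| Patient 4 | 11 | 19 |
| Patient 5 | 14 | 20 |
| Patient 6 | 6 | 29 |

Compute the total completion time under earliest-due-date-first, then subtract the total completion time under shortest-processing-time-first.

65

EDD (increasing due date): Patient 4 Patient 5 Patient 2 Patient 6 Patient 3 Patient 1.
Patient 4: 0→11
Patient 5: 11→25
Patient 2: 25→42
Patient 6: 42→48
Patient 3: 48→61
Patient 1: 61→66
Sum = 11+25+42+48+61+66 = 253.
SPT (increasing processing time): Patient 1 Patient 6 Patient 4 Patient 3 Patient 5 Patient 2.
Patient 1: 0→5
Patient 6: 5→11
Patient 4: 11→22
Patient 3: 22→35
Patient 5: 35→49
Patient 2: 49→66
Sum = 5+11+22+35+49+66 = 188.
Difference = 253 − 188 = 65.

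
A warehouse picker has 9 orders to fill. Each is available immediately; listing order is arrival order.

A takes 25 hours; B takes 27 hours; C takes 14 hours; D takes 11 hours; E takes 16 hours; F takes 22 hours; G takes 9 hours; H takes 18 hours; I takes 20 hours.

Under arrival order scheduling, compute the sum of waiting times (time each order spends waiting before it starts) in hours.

694

FIFO (arrival order): A B C D E F G H I.
A: waits 0, runs 0→25
B: waits 25, runs 25→52
C: waits 52, runs 52→66
D: waits 66, runs 66→77
E: waits 77, runs 77→93
F: waits 93, runs 93→115
G: waits 115, runs 115→124
H: waits 124, runs 124→142
I: waits 142, runs 142→162
Sum = 0+25+52+66+77+93+115+124+142 = 694.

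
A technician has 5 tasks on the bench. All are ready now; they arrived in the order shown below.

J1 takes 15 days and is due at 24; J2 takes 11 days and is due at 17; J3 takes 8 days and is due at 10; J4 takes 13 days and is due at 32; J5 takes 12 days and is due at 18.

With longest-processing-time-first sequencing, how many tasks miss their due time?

LPT (decreasing processing time): J1 J4 J5 J2 J3.
J1: 0→15, due 24, tardiness 0
J4: 15→28, due 32, tardiness 0
J5: 28→40, due 18, tardiness 22
J2: 40→51, due 17, tardiness 34
J3: 51→59, due 10, tardiness 49
Late tasks: 3.

3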